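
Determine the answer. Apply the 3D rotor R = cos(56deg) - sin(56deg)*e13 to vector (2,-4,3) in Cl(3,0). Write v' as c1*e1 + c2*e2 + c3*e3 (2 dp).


Rotor R = cos(56deg) - sin(56deg)*e13
Rotation angle theta = 2 * 56 = 112 degrees in the e13 plane (e1 -> e3).
The component perpendicular to the plane (e2) is invariant: v'_2 = v2 = -4.00
cos(112deg) = -0.3746, sin(112deg) = 0.9272
v'_1 = v1*cos(theta) - v3*sin(theta) = 2*(-0.3746) - 3*0.9272 = -3.53
v'_3 = v1*sin(theta) + v3*cos(theta) = 2*0.9272 + 3*(-0.3746) = 0.73
v' = -3.53*e1 - 4.00*e2 + 0.73*e3


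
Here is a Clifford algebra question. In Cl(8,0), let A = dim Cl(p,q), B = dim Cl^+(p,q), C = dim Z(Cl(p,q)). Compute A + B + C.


n = 8 + 0 = 8
Total dim = 2^8 = 256
Even subalgebra dim = 2^7 = 128
n is even, so center dim = 1
Sum = 256 + 128 + 1 = 385


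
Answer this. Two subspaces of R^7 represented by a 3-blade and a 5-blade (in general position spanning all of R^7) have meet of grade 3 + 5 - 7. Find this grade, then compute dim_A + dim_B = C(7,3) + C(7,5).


Meet grade = grade(A) + grade(B) - n
= 3 + 5 - 7 = 1
C(7,3) = 35
C(7,5) = 21
dim_A + dim_B = 35 + 21 = 56


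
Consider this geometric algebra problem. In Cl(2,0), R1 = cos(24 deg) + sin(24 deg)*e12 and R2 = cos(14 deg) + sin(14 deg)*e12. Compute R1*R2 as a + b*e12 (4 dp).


Same-plane rotors commute and their half-angles add:
R1*R2 = cos(a1 + a2) + sin(a1 + a2)*e12.
a1 + a2 = 24 + 14 = 38 deg
cos(38 deg) = 0.7880
sin(38 deg) = 0.6157
R1*R2 = 0.7880 + 0.6157*e12


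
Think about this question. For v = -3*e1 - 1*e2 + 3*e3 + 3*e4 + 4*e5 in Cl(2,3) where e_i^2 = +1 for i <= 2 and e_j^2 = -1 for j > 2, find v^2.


v^2 = sum of c_i^2 * e_i^2
Positive signature terms (e_i^2 = +1): (-3)^2 + (-1)^2 = 10
Negative signature terms (e_j^2 = -1): 3^2 + 3^2 + 4^2 = 34
v^2 = 10 - 34 = -24


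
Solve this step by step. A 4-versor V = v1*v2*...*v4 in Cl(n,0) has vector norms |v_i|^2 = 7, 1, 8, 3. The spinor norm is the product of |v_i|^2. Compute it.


Spinor norm N(V) = |v1|^2 * |v2|^2 * ... * |v4|^2
= 7 * 1 * 8 * 3
Running product: 7, 7, 56, 168
N(V) = 168


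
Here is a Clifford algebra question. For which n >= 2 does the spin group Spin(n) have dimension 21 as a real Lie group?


dim Spin(n) = dim so(n) = n(n-1)/2.
Solve n(n-1)/2 = 21, i.e. n^2 - n - 42 = 0.
Discriminant = 1 + 8*21 = 169
n = (1 + sqrt(169))/2 = (1 + 13)/2 = 7


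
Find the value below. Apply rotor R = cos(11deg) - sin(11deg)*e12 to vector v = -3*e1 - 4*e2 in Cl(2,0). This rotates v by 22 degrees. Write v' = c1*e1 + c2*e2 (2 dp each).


Rotor R = cos(11deg) - sin(11deg)*e12
Rotation angle theta = 2 * 11 = 22 degrees
v' = R*v*~R rotates v by theta.
cos(22deg) = 0.9272, sin(22deg) = 0.3746
v'_1 = -3*cos(22deg) - (-4)*sin(22deg)
= -3*0.9272 - (-4)*0.3746
= -1.28
v'_2 = -3*sin(22deg) + (-4)*cos(22deg)
= -3*0.3746 + (-4)*0.9272
= -4.83
v' = -1.28*e1 - 4.83*e2


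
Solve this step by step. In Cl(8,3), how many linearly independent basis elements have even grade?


Even subalgebra dimension = 2^(n-1)
n = 8 + 3 = 11
2^(11 - 1) = 2^10 = 1024
Verification: sum of C(11,k) for even k = 1 + 55 + 330 + 462 + 165 + 11 = 1024
Result = 1024


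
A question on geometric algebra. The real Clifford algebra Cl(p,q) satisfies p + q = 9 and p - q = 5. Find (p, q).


We need p + q = 9 and p - q = 5.
Adding: 2p = 9 + 5 = 14, so p = 7.
Then q = 9 - 7 = 2.
(p, q) = (7, 2)


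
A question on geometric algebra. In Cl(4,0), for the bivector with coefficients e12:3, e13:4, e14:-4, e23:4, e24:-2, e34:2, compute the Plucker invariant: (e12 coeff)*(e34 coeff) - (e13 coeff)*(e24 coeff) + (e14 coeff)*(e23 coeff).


Plucker relation: af - be + cd
a*f = 3*2 = 6
b*e = 4*(-2) = -8
c*d = (-4)*4 = -16
af - be + cd = 6 - (-8) + (-16)
= -2


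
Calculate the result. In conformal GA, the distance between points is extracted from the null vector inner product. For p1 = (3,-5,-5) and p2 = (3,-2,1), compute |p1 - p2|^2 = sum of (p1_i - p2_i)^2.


p1 - p2 = (0, -3, -6)
|p1 - p2|^2 = 0^2 + (-3)^2 + (-6)^2
= 0 + 9 + 36
= 45


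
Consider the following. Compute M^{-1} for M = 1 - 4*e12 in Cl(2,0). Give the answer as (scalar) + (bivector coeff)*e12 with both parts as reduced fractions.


M = 1 - 4*e12, where e12^2 = -1.
Since M commutes with its reverse ~M = a - b*e12, M * ~M = a^2 - b^2*e12^2 = a^2 + b^2.
So M^{-1} = ~M / (a^2 + b^2) = (a - b*e12)/(a^2 + b^2).
a^2 + b^2 = 1 + 16 = 17
Scalar part = 1/17 = 1/17
Bivector coeff = 4/17 = 4/17
M^{-1} = 1/17 + 4/17*e12


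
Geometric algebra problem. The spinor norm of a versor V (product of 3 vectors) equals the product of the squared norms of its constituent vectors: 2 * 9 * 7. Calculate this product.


Spinor norm N(V) = |v1|^2 * |v2|^2 * ... * |v3|^2
= 2 * 9 * 7
Running product: 2, 18, 126
N(V) = 126


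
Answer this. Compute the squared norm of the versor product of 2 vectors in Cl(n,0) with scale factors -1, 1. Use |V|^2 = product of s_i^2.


Each vector v_i has |v_i|^2 = s_i^2
Squared scales: (-1)^2 = 1, 1^2 = 1
|V|^2 = 1 * 1
= 1


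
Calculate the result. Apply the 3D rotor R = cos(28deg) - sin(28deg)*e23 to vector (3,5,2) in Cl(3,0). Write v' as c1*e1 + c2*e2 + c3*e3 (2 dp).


Rotor R = cos(28deg) - sin(28deg)*e23
Rotation angle theta = 2 * 28 = 56 degrees in the e23 plane (e2 -> e3).
The component perpendicular to the plane (e1) is invariant: v'_1 = v1 = 3.00
cos(56deg) = 0.5592, sin(56deg) = 0.8290
v'_2 = v2*cos(theta) - v3*sin(theta) = 5*0.5592 - 2*0.8290 = 1.14
v'_3 = v2*sin(theta) + v3*cos(theta) = 5*0.8290 + 2*0.5592 = 5.26
v' = 3.00*e1 + 1.14*e2 + 5.26*e3


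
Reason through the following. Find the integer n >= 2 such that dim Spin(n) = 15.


dim Spin(n) = dim so(n) = n(n-1)/2.
Solve n(n-1)/2 = 15, i.e. n^2 - n - 30 = 0.
Discriminant = 1 + 8*15 = 121
n = (1 + sqrt(121))/2 = (1 + 11)/2 = 6


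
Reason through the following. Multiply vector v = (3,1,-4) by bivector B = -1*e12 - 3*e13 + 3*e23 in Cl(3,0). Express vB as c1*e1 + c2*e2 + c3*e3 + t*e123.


vB has grade-1 (vector) and grade-3 (trivector) parts: vB = (v _| B) + (v ^ B).
Vector part <vB>_1:
  e1: -v2*b12 - v3*b13 = -(1)*(-1) - (-4)*(-3) = -11
  e2: v1*b12 - v3*b23 = (3)*(-1) - (-4)*(3) = 9
  e3: v1*b13 + v2*b23 = (3)*(-3) + (1)*(3) = -6
Trivector part <vB>_3:
  e123: v1*b23 - v2*b13 + v3*b12 = (3)*(3) - (1)*(-3) + (-4)*(-1) = 16
vB = -11*e1 + 9*e2 - 6*e3 + 16*e123


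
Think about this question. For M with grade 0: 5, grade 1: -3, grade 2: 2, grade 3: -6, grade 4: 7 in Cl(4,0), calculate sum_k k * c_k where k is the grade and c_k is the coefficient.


Grade-weighted sum = sum of grade_k * coefficient_k
0*5 = 0
1*(-3) = -3
2*2 = 4
3*(-6) = -18
4*7 = 28
Total = 0 + (-3) + 4 + (-18) + 28 = 11


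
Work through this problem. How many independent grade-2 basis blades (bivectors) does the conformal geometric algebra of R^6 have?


The conformal model of R^6 uses Cl(7,1) with m = 6 + 2 = 8 generators.
Number of grade-2 blades = C(m, 2) = C(8, 2)
= 8*7/2 = 28


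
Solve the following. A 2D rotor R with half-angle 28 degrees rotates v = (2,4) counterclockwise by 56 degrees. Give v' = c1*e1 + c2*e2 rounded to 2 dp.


Rotor R = cos(28deg) - sin(28deg)*e12
Rotation angle theta = 2 * 28 = 56 degrees
v' = R*v*~R rotates v by theta.
cos(56deg) = 0.5592, sin(56deg) = 0.8290
v'_1 = 2*cos(56deg) - 4*sin(56deg)
= 2*0.5592 - 4*0.8290
= -2.20
v'_2 = 2*sin(56deg) + 4*cos(56deg)
= 2*0.8290 + 4*0.5592
= 3.89
v' = -2.20*e1 + 3.89*e2


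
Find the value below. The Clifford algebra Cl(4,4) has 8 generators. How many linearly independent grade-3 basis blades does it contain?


Number of grade-k basis blades in Cl(p,q) with n = p + q is C(n, k).
n = 4 + 4 = 8
C(8, 3) = 8! / (3! * 5!)
= 40320 / (6 * 120)
= 56


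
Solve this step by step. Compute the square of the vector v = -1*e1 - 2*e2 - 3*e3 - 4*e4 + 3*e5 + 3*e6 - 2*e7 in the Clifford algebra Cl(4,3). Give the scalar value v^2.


v^2 = sum of c_i^2 * e_i^2
Positive signature terms (e_i^2 = +1): (-1)^2 + (-2)^2 + (-3)^2 + (-4)^2 = 30
Negative signature terms (e_j^2 = -1): 3^2 + 3^2 + (-2)^2 = 22
v^2 = 30 - 22 = 8


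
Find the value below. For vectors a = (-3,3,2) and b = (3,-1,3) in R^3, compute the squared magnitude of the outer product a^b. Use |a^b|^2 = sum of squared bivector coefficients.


a wedge b = (a1*b2 - a2*b1)*e12 + (a1*b3 - a3*b1)*e13 + (a2*b3 - a3*b2)*e23
e12 coeff: (-3)*(-1) - 3*3 = 3 - 9 = -6
e13 coeff: (-3)*3 - 2*3 = -9 - 6 = -15
e23 coeff: 3*3 - 2*(-1) = 9 - (-2) = 11
|a wedge b|^2 = (-6)^2 + (-15)^2 + 11^2
= 36 + 225 + 121
= 382


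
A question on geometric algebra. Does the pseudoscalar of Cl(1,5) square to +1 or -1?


The pseudoscalar I = e1...e_n (product of all n generators) of Cl(p,q) satisfies I^2 = (-1)^(q + n(n-1)/2).
p = 1, q = 5, n = p + q = 6
n(n-1)/2 = 6 * 5 / 2 = 15
Exponent = q + n(n-1)/2 = 5 + 15 = 20
I^2 = (-1)^20 = +1


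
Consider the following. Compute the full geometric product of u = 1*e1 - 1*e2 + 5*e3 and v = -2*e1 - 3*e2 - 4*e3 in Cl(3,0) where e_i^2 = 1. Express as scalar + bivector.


In Cl(3,0): e_i^2 = 1, e_ie_j = -e_je_i for i != j.
Scalar part = u . v = 1*(-2) + (-1)*(-3) + 5*(-4)
= -2 + 3 + (-20) = -19
e12 coeff = 1*(-3) - (-1)*(-2) = -3 - 2 = -5
e13 coeff = 1*(-4) - 5*(-2) = -4 - (-10) = 6
e23 coeff = (-1)*(-4) - 5*(-3) = 4 - (-15) = 19
uv = -19 - 5*e12 + 6*e13 + 19*e23


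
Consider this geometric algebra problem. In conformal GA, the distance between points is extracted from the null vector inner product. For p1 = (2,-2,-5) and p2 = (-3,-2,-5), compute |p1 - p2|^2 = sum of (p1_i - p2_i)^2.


p1 - p2 = (5, 0, 0)
|p1 - p2|^2 = 5^2 + 0^2 + 0^2
= 25 + 0 + 0
= 25


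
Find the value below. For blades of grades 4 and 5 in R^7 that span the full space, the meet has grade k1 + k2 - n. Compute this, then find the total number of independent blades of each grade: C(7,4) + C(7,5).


Meet grade = grade(A) + grade(B) - n
= 4 + 5 - 7 = 2
C(7,4) = 35
C(7,5) = 21
dim_A + dim_B = 35 + 21 = 56


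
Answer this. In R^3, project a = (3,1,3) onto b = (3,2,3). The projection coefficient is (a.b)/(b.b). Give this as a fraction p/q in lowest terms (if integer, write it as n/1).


Projection coefficient = (a . b) / (b . b)
a . b = 3*3 + 1*2 + 3*3
= 9 + 2 + 9 = 20
b . b = 3^2 + 2^2 + 3^2
= 9 + 4 + 9 = 22
Coefficient = 20/22
In lowest terms: 10/11


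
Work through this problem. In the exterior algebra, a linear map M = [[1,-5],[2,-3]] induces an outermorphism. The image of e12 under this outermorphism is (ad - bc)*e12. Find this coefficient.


The outermorphism of a linear map f sends e1^e2 to f(e1)^f(e2).
f(e1) = 1*e1 + 2*e2
f(e2) = -5*e1 - 3*e2
f(e1) ^ f(e2) = (1*e1 + 2*e2) ^ (-5*e1 - 3*e2)
= 1*(-3)*e12 + 2*(-5)*e21
= (-3 - (-10))*e12
= 7*e12
Coefficient = 7


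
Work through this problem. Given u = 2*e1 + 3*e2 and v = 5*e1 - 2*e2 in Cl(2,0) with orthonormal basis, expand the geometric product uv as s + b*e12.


Expand: (2*e1 + 3*e2)(5*e1 - 2*e2)
= 2*5*e1e1 + 2*(-2)*e1e2 + 3*5*e2e1 + 3*(-2)*e2e2
Using e1^2 = e2^2 = 1, e2e1 = -e1e2:
Scalar part s = 2*5 + 3*(-2) = 10 + (-6) = 4
Bivector part b = 2*(-2) - 3*5 = -4 - 15 = -19
uv = 4 - 19*e12


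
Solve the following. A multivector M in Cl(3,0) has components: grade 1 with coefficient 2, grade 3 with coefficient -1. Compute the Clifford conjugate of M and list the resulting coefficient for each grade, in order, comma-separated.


Clifford conjugate sign for grade k: (-1)^(k(k+1)/2)
Grade 1: (-1)^(1*2/2) = (-1)^1 = -1, coeff 2 -> -2
Grade 3: (-1)^(3*4/2) = (-1)^6 = 1, coeff -1 -> -1
Conjugated coefficients: -2, -1


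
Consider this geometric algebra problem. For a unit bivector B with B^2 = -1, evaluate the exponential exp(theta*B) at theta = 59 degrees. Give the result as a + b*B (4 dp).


For a unit bivector B with B^2 = -1, the exponential series gives
e^(theta*B) = cos(theta) + sin(theta)*B (the GA analogue of Euler's formula).
theta = 59 degrees = 1.029744 rad
cos(59 deg) = 0.5150
sin(59 deg) = 0.8572
exp(theta*B) = 0.5150 + 0.8572*B


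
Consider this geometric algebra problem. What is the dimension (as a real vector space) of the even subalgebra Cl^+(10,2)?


Even subalgebra dimension = 2^(n-1)
n = 10 + 2 = 12
2^(12 - 1) = 2^11 = 2048
Verification: sum of C(12,k) for even k = 1 + 66 + 495 + 924 + 495 + 66 + 1 = 2048
Result = 2048


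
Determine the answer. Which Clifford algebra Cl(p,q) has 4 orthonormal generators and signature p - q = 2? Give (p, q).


We need p + q = 4 and p - q = 2.
Adding: 2p = 4 + 2 = 6, so p = 3.
Then q = 4 - 3 = 1.
(p, q) = (3, 1)


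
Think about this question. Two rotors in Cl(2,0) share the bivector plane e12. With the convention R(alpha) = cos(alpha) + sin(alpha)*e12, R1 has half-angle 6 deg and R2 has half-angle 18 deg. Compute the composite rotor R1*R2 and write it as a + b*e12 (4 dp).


Same-plane rotors commute and their half-angles add:
R1*R2 = cos(a1 + a2) + sin(a1 + a2)*e12.
a1 + a2 = 6 + 18 = 24 deg
cos(24 deg) = 0.9135
sin(24 deg) = 0.4067
R1*R2 = 0.9135 + 0.4067*e12


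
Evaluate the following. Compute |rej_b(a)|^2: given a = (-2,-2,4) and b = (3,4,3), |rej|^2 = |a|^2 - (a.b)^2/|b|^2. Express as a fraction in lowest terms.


|a|^2 = (-2)^2 + (-2)^2 + 4^2 = 24
|b|^2 = 3^2 + 4^2 + 3^2 = 34
a . b = (-2)*3 + (-2)*4 + 4*3 = -2
(a.b)^2 = (-2)^2 = 4
|rej|^2 = 24 - 4/34
= (816 - 4)/34
= 812/34
In lowest terms: 406/17


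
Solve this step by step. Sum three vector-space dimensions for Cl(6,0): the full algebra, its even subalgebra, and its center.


n = 6 + 0 = 6
Total dim = 2^6 = 64
Even subalgebra dim = 2^5 = 32
n is even, so center dim = 1
Sum = 64 + 32 + 1 = 97


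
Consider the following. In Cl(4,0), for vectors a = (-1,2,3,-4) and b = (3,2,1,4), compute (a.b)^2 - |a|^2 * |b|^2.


a . b = (-1)*3 + 2*2 + 3*1 + (-4)*4
= -3 + 4 + 3 + (-16) = -12
|a|^2 = (-1)^2 + 2^2 + 3^2 + (-4)^2 = 30
|b|^2 = 3^2 + 2^2 + 1^2 + 4^2 = 30
(a.b)^2 = (-12)^2 = 144
|a|^2 * |b|^2 = 30 * 30 = 900
Result = 144 - 900 = -756


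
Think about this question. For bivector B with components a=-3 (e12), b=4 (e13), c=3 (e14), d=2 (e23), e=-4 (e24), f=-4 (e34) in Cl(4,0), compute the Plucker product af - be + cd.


Plucker relation: af - be + cd
a*f = (-3)*(-4) = 12
b*e = 4*(-4) = -16
c*d = 3*2 = 6
af - be + cd = 12 - (-16) + 6
= 34


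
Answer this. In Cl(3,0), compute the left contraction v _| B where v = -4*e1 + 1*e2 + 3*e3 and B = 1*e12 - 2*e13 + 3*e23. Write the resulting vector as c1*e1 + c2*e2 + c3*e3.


Left contraction v _| B = <vB>_1 (grade-1 part of the geometric product vB).
Using e1_|e12 = e2, e2_|e12 = -e1, e1_|e13 = e3, e3_|e13 = -e1, e2_|e23 = e3, e3_|e23 = -e2:
e1 coeff: -v2*b12 - v3*b13 = -(1)*(1) - (3)*(-2) = 5
e2 coeff: v1*b12 - v3*b23 = (-4)*(1) - (3)*(3) = -13
e3 coeff: v1*b13 + v2*b23 = (-4)*(-2) + (1)*(3) = 11
v _| B = 5*e1 - 13*e2 + 11*e3


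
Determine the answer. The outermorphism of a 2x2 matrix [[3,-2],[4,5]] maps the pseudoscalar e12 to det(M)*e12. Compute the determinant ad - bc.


The outermorphism of a linear map f sends e1^e2 to f(e1)^f(e2).
f(e1) = 3*e1 + 4*e2
f(e2) = -2*e1 + 5*e2
f(e1) ^ f(e2) = (3*e1 + 4*e2) ^ (-2*e1 + 5*e2)
= 3*5*e12 + 4*(-2)*e21
= (15 - (-8))*e12
= 23*e12
Coefficient = 23


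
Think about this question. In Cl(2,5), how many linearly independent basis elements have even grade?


Even subalgebra dimension = 2^(n-1)
n = 2 + 5 = 7
2^(7 - 1) = 2^6 = 64
Verification: sum of C(7,k) for even k = 1 + 21 + 35 + 7 = 64
Result = 64


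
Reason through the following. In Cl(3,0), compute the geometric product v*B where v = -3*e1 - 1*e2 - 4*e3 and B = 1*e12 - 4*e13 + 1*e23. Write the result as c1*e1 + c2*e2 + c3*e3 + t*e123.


vB has grade-1 (vector) and grade-3 (trivector) parts: vB = (v _| B) + (v ^ B).
Vector part <vB>_1:
  e1: -v2*b12 - v3*b13 = -(-1)*(1) - (-4)*(-4) = -15
  e2: v1*b12 - v3*b23 = (-3)*(1) - (-4)*(1) = 1
  e3: v1*b13 + v2*b23 = (-3)*(-4) + (-1)*(1) = 11
Trivector part <vB>_3:
  e123: v1*b23 - v2*b13 + v3*b12 = (-3)*(1) - (-1)*(-4) + (-4)*(1) = -11
vB = -15*e1 + 1*e2 + 11*e3 - 11*e123


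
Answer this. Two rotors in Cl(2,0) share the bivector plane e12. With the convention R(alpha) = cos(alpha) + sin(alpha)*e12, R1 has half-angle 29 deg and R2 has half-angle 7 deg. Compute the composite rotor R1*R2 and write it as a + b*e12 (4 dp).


Same-plane rotors commute and their half-angles add:
R1*R2 = cos(a1 + a2) + sin(a1 + a2)*e12.
a1 + a2 = 29 + 7 = 36 deg
cos(36 deg) = 0.8090
sin(36 deg) = 0.5878
R1*R2 = 0.8090 + 0.5878*e12


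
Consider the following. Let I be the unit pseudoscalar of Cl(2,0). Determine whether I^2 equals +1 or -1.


The pseudoscalar I = e1...e_n (product of all n generators) of Cl(p,q) satisfies I^2 = (-1)^(q + n(n-1)/2).
p = 2, q = 0, n = p + q = 2
n(n-1)/2 = 2 * 1 / 2 = 1
Exponent = q + n(n-1)/2 = 0 + 1 = 1
I^2 = (-1)^1 = -1


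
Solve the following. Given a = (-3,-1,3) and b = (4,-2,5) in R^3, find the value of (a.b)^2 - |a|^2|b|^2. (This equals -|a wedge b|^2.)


a . b = (-3)*4 + (-1)*(-2) + 3*5
= -12 + 2 + 15 = 5
|a|^2 = (-3)^2 + (-1)^2 + 3^2 = 19
|b|^2 = 4^2 + (-2)^2 + 5^2 = 45
(a.b)^2 = 5^2 = 25
|a|^2 * |b|^2 = 19 * 45 = 855
Result = 25 - 855 = -830


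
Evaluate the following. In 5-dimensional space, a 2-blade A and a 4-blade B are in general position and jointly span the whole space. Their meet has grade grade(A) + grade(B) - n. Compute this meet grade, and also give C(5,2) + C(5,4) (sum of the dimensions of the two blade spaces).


Meet grade = grade(A) + grade(B) - n
= 2 + 4 - 5 = 1
C(5,2) = 10
C(5,4) = 5
dim_A + dim_B = 10 + 5 = 15


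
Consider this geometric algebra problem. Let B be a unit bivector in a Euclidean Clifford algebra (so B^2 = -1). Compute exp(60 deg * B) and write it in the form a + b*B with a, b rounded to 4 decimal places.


For a unit bivector B with B^2 = -1, the exponential series gives
e^(theta*B) = cos(theta) + sin(theta)*B (the GA analogue of Euler's formula).
theta = 60 degrees = 1.047198 rad
cos(60 deg) = 0.5000
sin(60 deg) = 0.8660
exp(theta*B) = 0.5000 + 0.8660*B


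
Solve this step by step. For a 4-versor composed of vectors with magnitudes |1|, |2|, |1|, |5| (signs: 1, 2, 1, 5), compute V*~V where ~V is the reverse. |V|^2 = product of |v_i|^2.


Each vector v_i has |v_i|^2 = s_i^2
Squared scales: 1^2 = 1, 2^2 = 4, 1^2 = 1, 5^2 = 25
|V|^2 = 1 * 4 * 1 * 25
= 100


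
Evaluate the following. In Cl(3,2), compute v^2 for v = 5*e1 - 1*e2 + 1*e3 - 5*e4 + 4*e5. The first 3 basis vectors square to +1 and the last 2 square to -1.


v^2 = sum of c_i^2 * e_i^2
Positive signature terms (e_i^2 = +1): 5^2 + (-1)^2 + 1^2 = 27
Negative signature terms (e_j^2 = -1): (-5)^2 + 4^2 = 41
v^2 = 27 - 41 = -14


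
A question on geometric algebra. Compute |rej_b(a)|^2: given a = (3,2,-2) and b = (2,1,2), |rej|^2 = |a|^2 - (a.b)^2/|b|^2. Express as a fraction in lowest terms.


|a|^2 = 3^2 + 2^2 + (-2)^2 = 17
|b|^2 = 2^2 + 1^2 + 2^2 = 9
a . b = 3*2 + 2*1 + (-2)*2 = 4
(a.b)^2 = 4^2 = 16
|rej|^2 = 17 - 16/9
= (153 - 16)/9
= 137/9
In lowest terms: 137/9


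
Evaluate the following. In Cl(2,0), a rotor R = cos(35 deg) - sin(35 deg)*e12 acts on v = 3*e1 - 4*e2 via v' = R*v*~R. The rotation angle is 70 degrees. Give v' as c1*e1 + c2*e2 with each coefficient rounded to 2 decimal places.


Rotor R = cos(35deg) - sin(35deg)*e12
Rotation angle theta = 2 * 35 = 70 degrees
v' = R*v*~R rotates v by theta.
cos(70deg) = 0.3420, sin(70deg) = 0.9397
v'_1 = 3*cos(70deg) - (-4)*sin(70deg)
= 3*0.3420 - (-4)*0.9397
= 4.78
v'_2 = 3*sin(70deg) + (-4)*cos(70deg)
= 3*0.9397 + (-4)*0.3420
= 1.45
v' = 4.78*e1 + 1.45*e2


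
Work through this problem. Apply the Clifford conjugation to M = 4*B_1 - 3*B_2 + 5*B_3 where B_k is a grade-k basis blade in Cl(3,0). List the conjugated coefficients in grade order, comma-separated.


Clifford conjugate sign for grade k: (-1)^(k(k+1)/2)
Grade 1: (-1)^(1*2/2) = (-1)^1 = -1, coeff 4 -> -4
Grade 2: (-1)^(2*3/2) = (-1)^3 = -1, coeff -3 -> 3
Grade 3: (-1)^(3*4/2) = (-1)^6 = 1, coeff 5 -> 5
Conjugated coefficients: -4, 3, 5


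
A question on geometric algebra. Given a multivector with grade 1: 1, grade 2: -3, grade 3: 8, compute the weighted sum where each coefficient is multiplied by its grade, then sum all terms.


Grade-weighted sum = sum of grade_k * coefficient_k
1*1 = 1
2*(-3) = -6
3*8 = 24
Total = 1 + (-6) + 24 = 19


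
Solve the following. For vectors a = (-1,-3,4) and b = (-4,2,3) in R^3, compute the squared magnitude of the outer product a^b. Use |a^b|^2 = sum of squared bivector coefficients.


a wedge b = (a1*b2 - a2*b1)*e12 + (a1*b3 - a3*b1)*e13 + (a2*b3 - a3*b2)*e23
e12 coeff: (-1)*2 - (-3)*(-4) = -2 - 12 = -14
e13 coeff: (-1)*3 - 4*(-4) = -3 - (-16) = 13
e23 coeff: (-3)*3 - 4*2 = -9 - 8 = -17
|a wedge b|^2 = (-14)^2 + 13^2 + (-17)^2
= 196 + 169 + 289
= 654


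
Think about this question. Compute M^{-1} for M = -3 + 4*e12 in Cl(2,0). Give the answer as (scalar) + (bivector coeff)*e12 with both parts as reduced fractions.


M = -3 + 4*e12, where e12^2 = -1.
Since M commutes with its reverse ~M = a - b*e12, M * ~M = a^2 - b^2*e12^2 = a^2 + b^2.
So M^{-1} = ~M / (a^2 + b^2) = (a - b*e12)/(a^2 + b^2).
a^2 + b^2 = 9 + 16 = 25
Scalar part = -3/25 = -3/25
Bivector coeff = -4/25 = -4/25
M^{-1} = -3/25 - 4/25*e12


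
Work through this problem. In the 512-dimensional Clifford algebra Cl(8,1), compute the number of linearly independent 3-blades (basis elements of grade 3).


Number of grade-k basis blades in Cl(p,q) with n = p + q is C(n, k).
n = 8 + 1 = 9
C(9, 3) = 9! / (3! * 6!)
= 362880 / (6 * 720)
= 84


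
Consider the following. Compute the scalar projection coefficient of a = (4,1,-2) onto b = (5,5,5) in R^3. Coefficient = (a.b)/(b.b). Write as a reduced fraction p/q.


Projection coefficient = (a . b) / (b . b)
a . b = 4*5 + 1*5 + (-2)*5
= 20 + 5 + (-10) = 15
b . b = 5^2 + 5^2 + 5^2
= 25 + 25 + 25 = 75
Coefficient = 15/75
In lowest terms: 1/5


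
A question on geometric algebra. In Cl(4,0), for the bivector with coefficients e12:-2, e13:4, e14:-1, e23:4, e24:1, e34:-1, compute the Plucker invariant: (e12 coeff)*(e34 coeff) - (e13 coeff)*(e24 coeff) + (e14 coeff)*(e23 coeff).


Plucker relation: af - be + cd
a*f = (-2)*(-1) = 2
b*e = 4*1 = 4
c*d = (-1)*4 = -4
af - be + cd = 2 - 4 + (-4)
= -6


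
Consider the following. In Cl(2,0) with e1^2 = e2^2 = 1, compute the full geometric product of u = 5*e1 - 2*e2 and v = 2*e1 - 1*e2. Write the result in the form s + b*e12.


Expand: (5*e1 - 2*e2)(2*e1 - 1*e2)
= 5*2*e1e1 + 5*(-1)*e1e2 + (-2)*2*e2e1 + (-2)*(-1)*e2e2
Using e1^2 = e2^2 = 1, e2e1 = -e1e2:
Scalar part s = 5*2 + (-2)*(-1) = 10 + 2 = 12
Bivector part b = 5*(-1) - (-2)*2 = -5 - (-4) = -1
uv = 12 - 1*e12


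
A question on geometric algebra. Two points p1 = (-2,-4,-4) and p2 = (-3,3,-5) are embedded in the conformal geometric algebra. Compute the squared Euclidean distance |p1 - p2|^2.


p1 - p2 = (1, -7, 1)
|p1 - p2|^2 = 1^2 + (-7)^2 + 1^2
= 1 + 49 + 1
= 51


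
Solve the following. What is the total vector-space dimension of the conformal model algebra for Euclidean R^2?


The conformal model of R^2 uses Cl(3,1): the 2 Euclidean generators plus two extra orthogonal generators e+ (e+^2 = +1) and e- (e-^2 = -1), from which the null vectors e0, einf are built.
Number of generators m = 2 + 2 = 4.
dim Cl(p,q) = 2^m = 2^4 = 16


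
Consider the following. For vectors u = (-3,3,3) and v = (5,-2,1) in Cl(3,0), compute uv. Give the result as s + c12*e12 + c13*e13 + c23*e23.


In Cl(3,0): e_i^2 = 1, e_ie_j = -e_je_i for i != j.
Scalar part = u . v = (-3)*5 + 3*(-2) + 3*1
= -15 + (-6) + 3 = -18
e12 coeff = (-3)*(-2) - 3*5 = 6 - 15 = -9
e13 coeff = (-3)*1 - 3*5 = -3 - 15 = -18
e23 coeff = 3*1 - 3*(-2) = 3 - (-6) = 9
uv = -18 - 9*e12 - 18*e13 + 9*e23


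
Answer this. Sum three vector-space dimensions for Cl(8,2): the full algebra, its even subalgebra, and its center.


n = 8 + 2 = 10
Total dim = 2^10 = 1024
Even subalgebra dim = 2^9 = 512
n is even, so center dim = 1
Sum = 1024 + 512 + 1 = 1537


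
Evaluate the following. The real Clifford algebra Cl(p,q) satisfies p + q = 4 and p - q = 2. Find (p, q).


We need p + q = 4 and p - q = 2.
Adding: 2p = 4 + 2 = 6, so p = 3.
Then q = 4 - 3 = 1.
(p, q) = (3, 1)


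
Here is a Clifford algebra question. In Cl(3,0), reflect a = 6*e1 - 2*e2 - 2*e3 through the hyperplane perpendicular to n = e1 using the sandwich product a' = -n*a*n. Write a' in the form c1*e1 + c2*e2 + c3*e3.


Reflection formula: a' = -n*a*n, with n = e1 (unit vector, n^2 = 1).
For reflection through hyperplane perp to e1:
The component along e1 flips sign, others stay.
a = (6, -2, -2)
a' = (-6, -2, -2)
a' = -6*e1 - 2*e2 - 2*e3


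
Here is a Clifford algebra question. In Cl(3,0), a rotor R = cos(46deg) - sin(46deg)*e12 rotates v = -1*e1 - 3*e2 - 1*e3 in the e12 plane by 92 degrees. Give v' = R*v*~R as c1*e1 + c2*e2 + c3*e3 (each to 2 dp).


Rotor R = cos(46deg) - sin(46deg)*e12
Rotation angle theta = 2 * 46 = 92 degrees in the e12 plane (e1 -> e2).
The component perpendicular to the plane (e3) is invariant: v'_3 = v3 = -1.00
cos(92deg) = -0.0349, sin(92deg) = 0.9994
v'_1 = v1*cos(theta) - v2*sin(theta) = -1*(-0.0349) - (-3)*0.9994 = 3.03
v'_2 = v1*sin(theta) + v2*cos(theta) = -1*0.9994 + (-3)*(-0.0349) = -0.89
v' = 3.03*e1 - 0.89*e2 - 1.00*e3


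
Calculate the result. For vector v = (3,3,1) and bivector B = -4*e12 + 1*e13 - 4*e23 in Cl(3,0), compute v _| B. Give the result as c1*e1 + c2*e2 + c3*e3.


Left contraction v _| B = <vB>_1 (grade-1 part of the geometric product vB).
Using e1_|e12 = e2, e2_|e12 = -e1, e1_|e13 = e3, e3_|e13 = -e1, e2_|e23 = e3, e3_|e23 = -e2:
e1 coeff: -v2*b12 - v3*b13 = -(3)*(-4) - (1)*(1) = 11
e2 coeff: v1*b12 - v3*b23 = (3)*(-4) - (1)*(-4) = -8
e3 coeff: v1*b13 + v2*b23 = (3)*(1) + (3)*(-4) = -9
v _| B = 11*e1 - 8*e2 - 9*e3


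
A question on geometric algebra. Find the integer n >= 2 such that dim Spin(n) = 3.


dim Spin(n) = dim so(n) = n(n-1)/2.
Solve n(n-1)/2 = 3, i.e. n^2 - n - 6 = 0.
Discriminant = 1 + 8*3 = 25
n = (1 + sqrt(25))/2 = (1 + 5)/2 = 3


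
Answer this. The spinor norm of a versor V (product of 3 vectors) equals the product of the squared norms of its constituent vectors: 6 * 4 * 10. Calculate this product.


Spinor norm N(V) = |v1|^2 * |v2|^2 * ... * |v3|^2
= 6 * 4 * 10
Running product: 6, 24, 240
N(V) = 240


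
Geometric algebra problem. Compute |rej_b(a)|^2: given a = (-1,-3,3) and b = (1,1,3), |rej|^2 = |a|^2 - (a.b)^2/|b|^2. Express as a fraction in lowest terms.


|a|^2 = (-1)^2 + (-3)^2 + 3^2 = 19
|b|^2 = 1^2 + 1^2 + 3^2 = 11
a . b = (-1)*1 + (-3)*1 + 3*3 = 5
(a.b)^2 = 5^2 = 25
|rej|^2 = 19 - 25/11
= (209 - 25)/11
= 184/11
In lowest terms: 184/11


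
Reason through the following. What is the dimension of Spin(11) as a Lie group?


Spin(n) double-covers SO(n); both have Lie algebra so(n) of dimension n(n-1)/2.
n = 11
n(n-1) = 11 * 10 = 110
dim Spin(11) = 110/2 = 55


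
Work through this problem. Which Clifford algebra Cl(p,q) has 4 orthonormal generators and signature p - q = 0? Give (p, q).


We need p + q = 4 and p - q = 0.
Adding: 2p = 4 + 0 = 4, so p = 2.
Then q = 4 - 2 = 2.
(p, q) = (2, 2)


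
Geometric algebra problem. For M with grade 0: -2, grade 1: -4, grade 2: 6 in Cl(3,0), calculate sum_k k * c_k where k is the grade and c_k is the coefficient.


Grade-weighted sum = sum of grade_k * coefficient_k
0*(-2) = 0
1*(-4) = -4
2*6 = 12
Total = 0 + (-4) + 12 = 8


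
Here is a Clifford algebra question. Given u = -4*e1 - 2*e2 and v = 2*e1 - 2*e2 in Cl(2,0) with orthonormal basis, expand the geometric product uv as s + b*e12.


Expand: (-4*e1 - 2*e2)(2*e1 - 2*e2)
= (-4)*2*e1e1 + (-4)*(-2)*e1e2 + (-2)*2*e2e1 + (-2)*(-2)*e2e2
Using e1^2 = e2^2 = 1, e2e1 = -e1e2:
Scalar part s = (-4)*2 + (-2)*(-2) = -8 + 4 = -4
Bivector part b = (-4)*(-2) - (-2)*2 = 8 - (-4) = 12
uv = -4 + 12*e12


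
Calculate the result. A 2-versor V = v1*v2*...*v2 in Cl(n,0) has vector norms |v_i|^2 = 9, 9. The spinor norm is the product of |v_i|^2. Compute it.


Spinor norm N(V) = |v1|^2 * |v2|^2 * ... * |v2|^2
= 9 * 9
Running product: 9, 81
N(V) = 81


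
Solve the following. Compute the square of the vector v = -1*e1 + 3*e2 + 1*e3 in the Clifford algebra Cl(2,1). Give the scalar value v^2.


v^2 = sum of c_i^2 * e_i^2
Positive signature terms (e_i^2 = +1): (-1)^2 + 3^2 = 10
Negative signature terms (e_j^2 = -1): 1^2 = 1
v^2 = 10 - 1 = 9


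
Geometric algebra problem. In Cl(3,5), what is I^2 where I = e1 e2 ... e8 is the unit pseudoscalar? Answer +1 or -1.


The pseudoscalar I = e1...e_n (product of all n generators) of Cl(p,q) satisfies I^2 = (-1)^(q + n(n-1)/2).
p = 3, q = 5, n = p + q = 8
n(n-1)/2 = 8 * 7 / 2 = 28
Exponent = q + n(n-1)/2 = 5 + 28 = 33
I^2 = (-1)^33 = -1


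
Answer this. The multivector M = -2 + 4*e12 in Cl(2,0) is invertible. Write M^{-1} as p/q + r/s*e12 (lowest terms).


M = -2 + 4*e12, where e12^2 = -1.
Since M commutes with its reverse ~M = a - b*e12, M * ~M = a^2 - b^2*e12^2 = a^2 + b^2.
So M^{-1} = ~M / (a^2 + b^2) = (a - b*e12)/(a^2 + b^2).
a^2 + b^2 = 4 + 16 = 20
Scalar part = -2/20 = -1/10
Bivector coeff = -4/20 = -1/5
M^{-1} = -1/10 - 1/5*e12


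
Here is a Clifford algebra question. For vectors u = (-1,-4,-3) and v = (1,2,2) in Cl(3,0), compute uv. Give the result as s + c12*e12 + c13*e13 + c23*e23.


In Cl(3,0): e_i^2 = 1, e_ie_j = -e_je_i for i != j.
Scalar part = u . v = (-1)*1 + (-4)*2 + (-3)*2
= -1 + (-8) + (-6) = -15
e12 coeff = (-1)*2 - (-4)*1 = -2 - (-4) = 2
e13 coeff = (-1)*2 - (-3)*1 = -2 - (-3) = 1
e23 coeff = (-4)*2 - (-3)*2 = -8 - (-6) = -2
uv = -15 + 2*e12 + 1*e13 - 2*e23


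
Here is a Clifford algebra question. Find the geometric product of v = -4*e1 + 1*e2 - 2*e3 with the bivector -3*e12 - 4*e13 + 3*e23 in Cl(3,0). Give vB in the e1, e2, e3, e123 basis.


vB has grade-1 (vector) and grade-3 (trivector) parts: vB = (v _| B) + (v ^ B).
Vector part <vB>_1:
  e1: -v2*b12 - v3*b13 = -(1)*(-3) - (-2)*(-4) = -5
  e2: v1*b12 - v3*b23 = (-4)*(-3) - (-2)*(3) = 18
  e3: v1*b13 + v2*b23 = (-4)*(-4) + (1)*(3) = 19
Trivector part <vB>_3:
  e123: v1*b23 - v2*b13 + v3*b12 = (-4)*(3) - (1)*(-4) + (-2)*(-3) = -2
vB = -5*e1 + 18*e2 + 19*e3 - 2*e123


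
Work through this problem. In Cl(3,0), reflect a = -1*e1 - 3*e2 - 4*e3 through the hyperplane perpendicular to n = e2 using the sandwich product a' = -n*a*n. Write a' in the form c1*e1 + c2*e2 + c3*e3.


Reflection formula: a' = -n*a*n, with n = e2 (unit vector, n^2 = 1).
For reflection through hyperplane perp to e2:
The component along e2 flips sign, others stay.
a = (-1, -3, -4)
a' = (-1, 3, -4)
a' = -1*e1 + 3*e2 - 4*e3


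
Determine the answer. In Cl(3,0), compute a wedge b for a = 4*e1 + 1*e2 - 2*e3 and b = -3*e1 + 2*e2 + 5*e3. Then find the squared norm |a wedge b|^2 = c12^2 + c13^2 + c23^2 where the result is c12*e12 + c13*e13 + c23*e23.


a wedge b = (a1*b2 - a2*b1)*e12 + (a1*b3 - a3*b1)*e13 + (a2*b3 - a3*b2)*e23
e12 coeff: 4*2 - 1*(-3) = 8 - (-3) = 11
e13 coeff: 4*5 - (-2)*(-3) = 20 - 6 = 14
e23 coeff: 1*5 - (-2)*2 = 5 - (-4) = 9
|a wedge b|^2 = 11^2 + 14^2 + 9^2
= 121 + 196 + 81
= 398


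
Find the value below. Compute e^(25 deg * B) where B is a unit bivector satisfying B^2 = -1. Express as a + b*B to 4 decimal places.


For a unit bivector B with B^2 = -1, the exponential series gives
e^(theta*B) = cos(theta) + sin(theta)*B (the GA analogue of Euler's formula).
theta = 25 degrees = 0.436332 rad
cos(25 deg) = 0.9063
sin(25 deg) = 0.4226
exp(theta*B) = 0.9063 + 0.4226*B


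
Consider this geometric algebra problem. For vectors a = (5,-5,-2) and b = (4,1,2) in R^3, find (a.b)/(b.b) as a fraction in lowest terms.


Projection coefficient = (a . b) / (b . b)
a . b = 5*4 + (-5)*1 + (-2)*2
= 20 + (-5) + (-4) = 11
b . b = 4^2 + 1^2 + 2^2
= 16 + 1 + 4 = 21
Coefficient = 11/21
In lowest terms: 11/21


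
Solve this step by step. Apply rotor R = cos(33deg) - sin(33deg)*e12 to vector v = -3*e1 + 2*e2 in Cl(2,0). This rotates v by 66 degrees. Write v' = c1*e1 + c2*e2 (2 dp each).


Rotor R = cos(33deg) - sin(33deg)*e12
Rotation angle theta = 2 * 33 = 66 degrees
v' = R*v*~R rotates v by theta.
cos(66deg) = 0.4067, sin(66deg) = 0.9135
v'_1 = -3*cos(66deg) - 2*sin(66deg)
= -3*0.4067 - 2*0.9135
= -3.05
v'_2 = -3*sin(66deg) + 2*cos(66deg)
= -3*0.9135 + 2*0.4067
= -1.93
v' = -3.05*e1 - 1.93*e2


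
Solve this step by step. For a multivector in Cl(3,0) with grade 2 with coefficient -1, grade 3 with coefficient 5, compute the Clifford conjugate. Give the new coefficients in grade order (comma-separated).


Clifford conjugate sign for grade k: (-1)^(k(k+1)/2)
Grade 2: (-1)^(2*3/2) = (-1)^3 = -1, coeff -1 -> 1
Grade 3: (-1)^(3*4/2) = (-1)^6 = 1, coeff 5 -> 5
Conjugated coefficients: 1, 5


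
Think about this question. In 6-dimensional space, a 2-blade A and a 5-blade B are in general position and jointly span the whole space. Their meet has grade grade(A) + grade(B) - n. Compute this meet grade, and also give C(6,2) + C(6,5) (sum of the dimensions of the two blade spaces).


Meet grade = grade(A) + grade(B) - n
= 2 + 5 - 6 = 1
C(6,2) = 15
C(6,5) = 6
dim_A + dim_B = 15 + 6 = 21


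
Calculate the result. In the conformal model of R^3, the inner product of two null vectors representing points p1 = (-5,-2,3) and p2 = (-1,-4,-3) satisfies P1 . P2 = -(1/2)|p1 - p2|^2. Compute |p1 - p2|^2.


p1 - p2 = (-4, 2, 6)
|p1 - p2|^2 = (-4)^2 + 2^2 + 6^2
= 16 + 4 + 36
= 56


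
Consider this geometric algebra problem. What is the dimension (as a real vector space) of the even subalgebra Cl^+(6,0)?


Even subalgebra dimension = 2^(n-1)
n = 6 + 0 = 6
2^(6 - 1) = 2^5 = 32
Verification: sum of C(6,k) for even k = 1 + 15 + 15 + 1 = 32
Result = 32


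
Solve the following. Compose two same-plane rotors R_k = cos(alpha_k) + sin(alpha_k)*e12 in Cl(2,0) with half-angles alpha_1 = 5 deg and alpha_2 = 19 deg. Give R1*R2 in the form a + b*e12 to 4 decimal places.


Same-plane rotors commute and their half-angles add:
R1*R2 = cos(a1 + a2) + sin(a1 + a2)*e12.
a1 + a2 = 5 + 19 = 24 deg
cos(24 deg) = 0.9135
sin(24 deg) = 0.4067
R1*R2 = 0.9135 + 0.4067*e12


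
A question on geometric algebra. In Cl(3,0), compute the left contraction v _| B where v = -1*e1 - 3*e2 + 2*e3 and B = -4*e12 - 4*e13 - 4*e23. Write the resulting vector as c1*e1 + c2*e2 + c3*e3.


Left contraction v _| B = <vB>_1 (grade-1 part of the geometric product vB).
Using e1_|e12 = e2, e2_|e12 = -e1, e1_|e13 = e3, e3_|e13 = -e1, e2_|e23 = e3, e3_|e23 = -e2:
e1 coeff: -v2*b12 - v3*b13 = -(-3)*(-4) - (2)*(-4) = -4
e2 coeff: v1*b12 - v3*b23 = (-1)*(-4) - (2)*(-4) = 12
e3 coeff: v1*b13 + v2*b23 = (-1)*(-4) + (-3)*(-4) = 16
v _| B = -4*e1 + 12*e2 + 16*e3


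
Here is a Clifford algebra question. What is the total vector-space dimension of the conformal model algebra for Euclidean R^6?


The conformal model of R^6 uses Cl(7,1): the 6 Euclidean generators plus two extra orthogonal generators e+ (e+^2 = +1) and e- (e-^2 = -1), from which the null vectors e0, einf are built.
Number of generators m = 6 + 2 = 8.
dim Cl(p,q) = 2^m = 2^8 = 256


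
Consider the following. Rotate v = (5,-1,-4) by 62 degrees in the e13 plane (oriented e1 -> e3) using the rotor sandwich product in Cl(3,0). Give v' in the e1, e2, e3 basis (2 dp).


Rotor R = cos(31deg) - sin(31deg)*e13
Rotation angle theta = 2 * 31 = 62 degrees in the e13 plane (e1 -> e3).
The component perpendicular to the plane (e2) is invariant: v'_2 = v2 = -1.00
cos(62deg) = 0.4695, sin(62deg) = 0.8829
v'_1 = v1*cos(theta) - v3*sin(theta) = 5*0.4695 - (-4)*0.8829 = 5.88
v'_3 = v1*sin(theta) + v3*cos(theta) = 5*0.8829 + (-4)*0.4695 = 2.54
v' = 5.88*e1 - 1.00*e2 + 2.54*e3


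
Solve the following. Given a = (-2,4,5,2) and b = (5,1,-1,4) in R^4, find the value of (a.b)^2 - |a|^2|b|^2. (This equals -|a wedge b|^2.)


a . b = (-2)*5 + 4*1 + 5*(-1) + 2*4
= -10 + 4 + (-5) + 8 = -3
|a|^2 = (-2)^2 + 4^2 + 5^2 + 2^2 = 49
|b|^2 = 5^2 + 1^2 + (-1)^2 + 4^2 = 43
(a.b)^2 = (-3)^2 = 9
|a|^2 * |b|^2 = 49 * 43 = 2107
Result = 9 - 2107 = -2098


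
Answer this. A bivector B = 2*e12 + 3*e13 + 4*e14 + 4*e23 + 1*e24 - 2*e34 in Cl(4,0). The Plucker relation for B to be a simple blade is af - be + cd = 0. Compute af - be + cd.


Plucker relation: af - be + cd
a*f = 2*(-2) = -4
b*e = 3*1 = 3
c*d = 4*4 = 16
af - be + cd = -4 - 3 + 16
= 9


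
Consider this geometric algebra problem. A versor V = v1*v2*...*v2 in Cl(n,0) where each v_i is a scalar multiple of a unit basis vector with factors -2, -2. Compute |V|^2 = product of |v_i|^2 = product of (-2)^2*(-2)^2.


Each vector v_i has |v_i|^2 = s_i^2
Squared scales: (-2)^2 = 4, (-2)^2 = 4
|V|^2 = 4 * 4
= 16


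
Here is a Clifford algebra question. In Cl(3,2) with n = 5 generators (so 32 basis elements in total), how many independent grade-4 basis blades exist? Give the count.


Number of grade-k basis blades in Cl(p,q) with n = p + q is C(n, k).
n = 3 + 2 = 5
C(5, 4) = 5! / (4! * 1!)
= 120 / (24 * 1)
= 5


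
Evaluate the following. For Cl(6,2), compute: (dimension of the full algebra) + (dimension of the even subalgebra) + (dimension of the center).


n = 6 + 2 = 8
Total dim = 2^8 = 256
Even subalgebra dim = 2^7 = 128
n is even, so center dim = 1
Sum = 256 + 128 + 1 = 385


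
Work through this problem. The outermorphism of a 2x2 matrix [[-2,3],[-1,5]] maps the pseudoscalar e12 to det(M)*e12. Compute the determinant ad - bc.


The outermorphism of a linear map f sends e1^e2 to f(e1)^f(e2).
f(e1) = -2*e1 - 1*e2
f(e2) = 3*e1 + 5*e2
f(e1) ^ f(e2) = (-2*e1 - 1*e2) ^ (3*e1 + 5*e2)
= (-2)*5*e12 + (-1)*3*e21
= (-10 - (-3))*e12
= -7*e12
Coefficient = -7


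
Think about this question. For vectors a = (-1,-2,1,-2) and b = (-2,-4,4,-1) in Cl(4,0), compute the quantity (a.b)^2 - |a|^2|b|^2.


a . b = (-1)*(-2) + (-2)*(-4) + 1*4 + (-2)*(-1)
= 2 + 8 + 4 + 2 = 16
|a|^2 = (-1)^2 + (-2)^2 + 1^2 + (-2)^2 = 10
|b|^2 = (-2)^2 + (-4)^2 + 4^2 + (-1)^2 = 37
(a.b)^2 = 16^2 = 256
|a|^2 * |b|^2 = 10 * 37 = 370
Result = 256 - 370 = -114


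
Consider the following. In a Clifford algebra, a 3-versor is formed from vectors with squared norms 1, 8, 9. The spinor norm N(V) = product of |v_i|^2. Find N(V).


Spinor norm N(V) = |v1|^2 * |v2|^2 * ... * |v3|^2
= 1 * 8 * 9
Running product: 1, 8, 72
N(V) = 72


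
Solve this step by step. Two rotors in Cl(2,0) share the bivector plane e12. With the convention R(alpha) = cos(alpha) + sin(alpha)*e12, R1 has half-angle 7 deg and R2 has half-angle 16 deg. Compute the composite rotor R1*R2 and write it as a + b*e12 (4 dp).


Same-plane rotors commute and their half-angles add:
R1*R2 = cos(a1 + a2) + sin(a1 + a2)*e12.
a1 + a2 = 7 + 16 = 23 deg
cos(23 deg) = 0.9205
sin(23 deg) = 0.3907
R1*R2 = 0.9205 + 0.3907*e12


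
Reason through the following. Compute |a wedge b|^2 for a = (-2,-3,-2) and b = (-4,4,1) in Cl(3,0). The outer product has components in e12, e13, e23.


a wedge b = (a1*b2 - a2*b1)*e12 + (a1*b3 - a3*b1)*e13 + (a2*b3 - a3*b2)*e23
e12 coeff: (-2)*4 - (-3)*(-4) = -8 - 12 = -20
e13 coeff: (-2)*1 - (-2)*(-4) = -2 - 8 = -10
e23 coeff: (-3)*1 - (-2)*4 = -3 - (-8) = 5
|a wedge b|^2 = (-20)^2 + (-10)^2 + 5^2
= 400 + 100 + 25
= 525


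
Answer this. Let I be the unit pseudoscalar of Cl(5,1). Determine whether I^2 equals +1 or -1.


The pseudoscalar I = e1...e_n (product of all n generators) of Cl(p,q) satisfies I^2 = (-1)^(q + n(n-1)/2).
p = 5, q = 1, n = p + q = 6
n(n-1)/2 = 6 * 5 / 2 = 15
Exponent = q + n(n-1)/2 = 1 + 15 = 16
I^2 = (-1)^16 = +1


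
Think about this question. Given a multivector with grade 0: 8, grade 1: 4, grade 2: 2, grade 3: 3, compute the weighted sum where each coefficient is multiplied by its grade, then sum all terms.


Grade-weighted sum = sum of grade_k * coefficient_k
0*8 = 0
1*4 = 4
2*2 = 4
3*3 = 9
Total = 0 + 4 + 4 + 9 = 17


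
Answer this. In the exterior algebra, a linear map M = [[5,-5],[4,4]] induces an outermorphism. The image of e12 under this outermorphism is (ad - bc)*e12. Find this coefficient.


The outermorphism of a linear map f sends e1^e2 to f(e1)^f(e2).
f(e1) = 5*e1 + 4*e2
f(e2) = -5*e1 + 4*e2
f(e1) ^ f(e2) = (5*e1 + 4*e2) ^ (-5*e1 + 4*e2)
= 5*4*e12 + 4*(-5)*e21
= (20 - (-20))*e12
= 40*e12
Coefficient = 40
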